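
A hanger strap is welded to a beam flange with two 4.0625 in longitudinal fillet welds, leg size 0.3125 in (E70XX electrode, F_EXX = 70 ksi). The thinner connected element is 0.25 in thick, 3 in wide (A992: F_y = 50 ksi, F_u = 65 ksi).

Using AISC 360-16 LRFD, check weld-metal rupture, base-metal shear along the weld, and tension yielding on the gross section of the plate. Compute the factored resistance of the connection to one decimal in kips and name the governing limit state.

33.8 kips (gross-section yield governs)

Weld metal: throat = 0.707×0.3125 = 0.22094 in, L = 2×4.0625 = 8.125 in. φR_n = 0.75 × 0.6 × 70 × 0.22094 × 8.125 = 56.5 kips.
Base metal shear (0.25 in plate): yield φR_n = 1.0×0.6×50×0.25×8.125 = 60.9 kips; rupture φR_n = 0.75×0.6×65×0.25×8.125 = 59.4 kips; take 59.4 kips (rupture).
Tension yield (gross): A_g = 3×0.25 = 0.75 in². φR_n = 0.90 × 50 × 0.75 = 33.8 kips.
Governing: min(56.5, 59.4, 33.8) = 33.8 kips → gross-section yield.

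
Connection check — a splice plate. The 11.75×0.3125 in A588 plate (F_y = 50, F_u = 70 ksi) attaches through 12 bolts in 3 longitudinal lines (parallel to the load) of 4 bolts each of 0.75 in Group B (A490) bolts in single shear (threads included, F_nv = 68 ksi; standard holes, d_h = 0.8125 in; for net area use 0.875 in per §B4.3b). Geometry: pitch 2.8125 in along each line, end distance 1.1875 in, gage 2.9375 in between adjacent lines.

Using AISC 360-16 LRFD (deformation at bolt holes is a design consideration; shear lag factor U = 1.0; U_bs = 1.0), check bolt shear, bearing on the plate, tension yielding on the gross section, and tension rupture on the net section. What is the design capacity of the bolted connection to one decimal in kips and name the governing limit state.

149.7 kips (net-section rupture governs)

Bolt shear: A_b = π(0.75)²/4 = 0.44179 in². φR_n = 0.75 × 68 × 0.44179 × 12 × 1 = 270.4 kips.
Bearing (0.3125 in plate, F_u = 70 ksi): end bolts L_c = 1.1875 − 0.8125/2 = 0.78125, R_n = min(1.2×0.78125×0.3125×70, 2.4×0.75×0.3125×70) = 20.508 kips/bolt; interior L_c = 2.8125 − 0.8125 = 2, R_n = 39.375 kips/bolt. φR_n = 0.75 × (3×20.508 + 9×39.375) = 311.9 kips.
Tension yield (gross): A_g = 11.75×0.3125 = 3.6719 in². φR_n = 0.90 × 50 × 3.6719 = 165.2 kips.
Tension rupture (net): A_n = (11.75 − 3×0.875)×0.3125 = 2.8516 in² (U = 1.0, A_e = A_n). φR_n = 0.75 × 70 × 2.8516 = 149.7 kips.
Governing: min(270.4, 311.9, 165.2, 149.7) = 149.7 kips → net-section rupture.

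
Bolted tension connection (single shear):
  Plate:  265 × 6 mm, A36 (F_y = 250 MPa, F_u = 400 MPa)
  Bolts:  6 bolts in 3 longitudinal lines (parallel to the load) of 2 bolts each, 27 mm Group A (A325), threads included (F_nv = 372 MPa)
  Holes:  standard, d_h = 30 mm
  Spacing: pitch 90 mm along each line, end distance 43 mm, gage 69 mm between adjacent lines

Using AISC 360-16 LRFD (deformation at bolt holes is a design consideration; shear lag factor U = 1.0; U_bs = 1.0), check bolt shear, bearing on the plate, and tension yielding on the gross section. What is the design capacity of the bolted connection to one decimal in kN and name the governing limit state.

Bolt shear: A_b = π(27)²/4 = 572.56 mm². φR_n = 0.75 × 372 × 572.56 × 6 × 1 = 958.5 kN.
Bearing (6 mm plate, F_u = 400 MPa): end bolts L_c = 43 − 30/2 = 28, R_n = min(1.2×28×6×400, 2.4×27×6×400) = 80.64 kN/bolt; interior L_c = 90 − 30 = 60, R_n = 155.52 kN/bolt. φR_n = 0.75 × (3×80.64 + 3×155.52) = 531.4 kN.
Tension yield (gross): A_g = 265×6 = 1590 mm². φR_n = 0.90 × 250 × 1590 = 357.8 kN.
Governing: min(958.5, 531.4, 357.8) = 357.8 kN → gross-section yield.

357.8 kN (gross-section yield governs)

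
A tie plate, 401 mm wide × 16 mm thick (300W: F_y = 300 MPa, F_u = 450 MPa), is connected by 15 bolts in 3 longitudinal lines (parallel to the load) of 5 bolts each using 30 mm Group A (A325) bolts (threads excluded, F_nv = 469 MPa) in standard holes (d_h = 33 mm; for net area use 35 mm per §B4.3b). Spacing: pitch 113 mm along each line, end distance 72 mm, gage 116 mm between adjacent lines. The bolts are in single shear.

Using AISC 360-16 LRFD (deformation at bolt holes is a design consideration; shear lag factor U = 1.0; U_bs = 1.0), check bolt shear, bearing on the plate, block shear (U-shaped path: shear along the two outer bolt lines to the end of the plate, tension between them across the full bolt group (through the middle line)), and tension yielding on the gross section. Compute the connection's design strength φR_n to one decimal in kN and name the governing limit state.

1732.3 kN (gross-section yield governs)

Bolt shear: A_b = π(30)²/4 = 706.86 mm². φR_n = 0.75 × 469 × 706.86 × 15 × 1 = 3729.6 kN.
Bearing (16 mm plate, F_u = 450 MPa): end bolts L_c = 72 − 33/2 = 55.5, R_n = min(1.2×55.5×16×450, 2.4×30×16×450) = 479.52 kN/bolt; interior L_c = 113 − 33 = 80, R_n = 518.4 kN/bolt. φR_n = 0.75 × (3×479.52 + 12×518.4) = 5744.5 kN.
Block shear: shear path 2×[72+4×113] = 2×524 mm, A_gv = 16768, A_nv = 2×(524 − 4.5×35)×16 = 11728 mm²; tension across gage: (232 − 2×35)×16 = 2592 mm². R_n = min(0.6×450×11728, 0.6×300×16768) + 1.0×450×2592 = min(3166.6, 3018.2) + 1166.4 = 4184.6 kN. φR_n = 0.75 × 4184.6 = 3138.5 kN.
Tension yield (gross): A_g = 401×16 = 6416 mm². φR_n = 0.90 × 300 × 6416 = 1732.3 kN.
Governing: min(3729.6, 5744.5, 3138.5, 1732.3) = 1732.3 kN → gross-section yield.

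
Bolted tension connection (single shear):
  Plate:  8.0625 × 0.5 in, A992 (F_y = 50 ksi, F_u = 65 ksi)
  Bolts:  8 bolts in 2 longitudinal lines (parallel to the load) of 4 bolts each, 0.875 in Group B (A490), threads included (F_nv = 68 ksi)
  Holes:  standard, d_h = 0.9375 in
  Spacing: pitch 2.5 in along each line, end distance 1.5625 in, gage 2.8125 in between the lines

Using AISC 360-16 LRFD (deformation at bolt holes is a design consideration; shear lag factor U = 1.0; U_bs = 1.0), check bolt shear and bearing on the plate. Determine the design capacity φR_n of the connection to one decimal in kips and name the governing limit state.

245.3 kips (bolt shear governs)

Bolt shear: A_b = π(0.875)²/4 = 0.60132 in². φR_n = 0.75 × 68 × 0.60132 × 8 × 1 = 245.3 kips.
Bearing (0.5 in plate, F_u = 65 ksi): end bolts L_c = 1.5625 − 0.9375/2 = 1.09375, R_n = min(1.2×1.09375×0.5×65, 2.4×0.875×0.5×65) = 42.656 kips/bolt; interior L_c = 2.5 − 0.9375 = 1.5625, R_n = 60.938 kips/bolt. φR_n = 0.75 × (2×42.656 + 6×60.938) = 338.2 kips.
Governing: min(245.3, 338.2) = 245.3 kips → bolt shear.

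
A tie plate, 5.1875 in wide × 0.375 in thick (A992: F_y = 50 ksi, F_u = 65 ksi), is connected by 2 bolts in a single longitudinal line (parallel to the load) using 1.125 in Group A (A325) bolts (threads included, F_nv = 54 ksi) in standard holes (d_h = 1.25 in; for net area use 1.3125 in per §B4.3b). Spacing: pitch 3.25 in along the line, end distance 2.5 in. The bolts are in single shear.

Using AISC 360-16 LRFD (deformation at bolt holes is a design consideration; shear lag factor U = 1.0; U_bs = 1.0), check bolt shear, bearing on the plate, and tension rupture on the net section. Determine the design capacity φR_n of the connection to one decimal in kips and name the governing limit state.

70.8 kips (net-section rupture governs)

Bolt shear: A_b = π(1.125)²/4 = 0.99402 in². φR_n = 0.75 × 54 × 0.99402 × 2 × 1 = 80.5 kips.
Bearing (0.375 in plate, F_u = 65 ksi): end bolts L_c = 2.5 − 1.25/2 = 1.875, R_n = min(1.2×1.875×0.375×65, 2.4×1.125×0.375×65) = 54.844 kips/bolt; interior L_c = 3.25 − 1.25 = 2, R_n = 58.5 kips/bolt. φR_n = 0.75 × (1×54.844 + 1×58.5) = 85.0 kips.
Tension rupture (net): A_n = (5.1875 − 1×1.3125)×0.375 = 1.4531 in² (U = 1.0, A_e = A_n). φR_n = 0.75 × 65 × 1.4531 = 70.8 kips.
Governing: min(80.5, 85.0, 70.8) = 70.8 kips → net-section rupture.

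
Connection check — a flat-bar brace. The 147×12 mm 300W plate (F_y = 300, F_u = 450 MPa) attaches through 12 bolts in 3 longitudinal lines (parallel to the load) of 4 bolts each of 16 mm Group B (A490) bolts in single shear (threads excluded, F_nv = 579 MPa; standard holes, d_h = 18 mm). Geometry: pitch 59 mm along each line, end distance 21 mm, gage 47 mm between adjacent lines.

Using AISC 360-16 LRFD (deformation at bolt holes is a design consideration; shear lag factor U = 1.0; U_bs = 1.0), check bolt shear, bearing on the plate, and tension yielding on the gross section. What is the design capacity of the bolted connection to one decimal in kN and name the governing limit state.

476.3 kN (gross-section yield governs)

Bolt shear: A_b = π(16)²/4 = 201.06 mm². φR_n = 0.75 × 579 × 201.06 × 12 × 1 = 1047.7 kN.
Bearing (12 mm plate, F_u = 450 MPa): end bolts L_c = 21 − 18/2 = 12, R_n = min(1.2×12×12×450, 2.4×16×12×450) = 77.76 kN/bolt; interior L_c = 59 − 18 = 41, R_n = 207.36 kN/bolt. φR_n = 0.75 × (3×77.76 + 9×207.36) = 1574.6 kN.
Tension yield (gross): A_g = 147×12 = 1764 mm². φR_n = 0.90 × 300 × 1764 = 476.3 kN.
Governing: min(1047.7, 1574.6, 476.3) = 476.3 kN → gross-section yield.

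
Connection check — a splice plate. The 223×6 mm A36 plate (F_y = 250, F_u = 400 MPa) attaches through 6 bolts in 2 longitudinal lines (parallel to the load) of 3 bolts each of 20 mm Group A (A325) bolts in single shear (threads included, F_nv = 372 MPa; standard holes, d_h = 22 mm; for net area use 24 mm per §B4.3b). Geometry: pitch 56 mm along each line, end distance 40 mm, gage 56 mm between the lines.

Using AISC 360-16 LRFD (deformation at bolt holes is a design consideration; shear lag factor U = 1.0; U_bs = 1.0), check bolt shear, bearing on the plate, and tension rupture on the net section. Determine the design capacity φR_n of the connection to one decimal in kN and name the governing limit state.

315.0 kN (net-section rupture governs)

Bolt shear: A_b = π(20)²/4 = 314.16 mm². φR_n = 0.75 × 372 × 314.16 × 6 × 1 = 525.9 kN.
Bearing (6 mm plate, F_u = 400 MPa): end bolts L_c = 40 − 22/2 = 29, R_n = min(1.2×29×6×400, 2.4×20×6×400) = 83.52 kN/bolt; interior L_c = 56 − 22 = 34, R_n = 97.92 kN/bolt. φR_n = 0.75 × (2×83.52 + 4×97.92) = 419.0 kN.
Tension rupture (net): A_n = (223 − 2×24)×6 = 1050 mm² (U = 1.0, A_e = A_n). φR_n = 0.75 × 400 × 1050 = 315.0 kN.
Governing: min(525.9, 419.0, 315.0) = 315.0 kN → net-section rupture.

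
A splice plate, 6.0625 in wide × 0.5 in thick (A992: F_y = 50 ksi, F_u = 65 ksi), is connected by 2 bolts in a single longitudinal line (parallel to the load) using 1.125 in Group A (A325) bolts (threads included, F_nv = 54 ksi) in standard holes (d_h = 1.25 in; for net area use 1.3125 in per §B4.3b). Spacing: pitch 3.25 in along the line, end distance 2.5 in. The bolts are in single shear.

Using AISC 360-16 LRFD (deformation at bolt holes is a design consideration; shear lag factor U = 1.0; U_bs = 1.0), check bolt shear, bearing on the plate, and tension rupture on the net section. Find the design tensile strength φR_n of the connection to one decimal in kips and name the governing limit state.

80.5 kips (bolt shear governs)

Bolt shear: A_b = π(1.125)²/4 = 0.99402 in². φR_n = 0.75 × 54 × 0.99402 × 2 × 1 = 80.5 kips.
Bearing (0.5 in plate, F_u = 65 ksi): end bolts L_c = 2.5 − 1.25/2 = 1.875, R_n = min(1.2×1.875×0.5×65, 2.4×1.125×0.5×65) = 73.125 kips/bolt; interior L_c = 3.25 − 1.25 = 2, R_n = 78 kips/bolt. φR_n = 0.75 × (1×73.125 + 1×78) = 113.3 kips.
Tension rupture (net): A_n = (6.0625 − 1×1.3125)×0.5 = 2.375 in² (U = 1.0, A_e = A_n). φR_n = 0.75 × 65 × 2.375 = 115.8 kips.
Governing: min(80.5, 113.3, 115.8) = 80.5 kips → bolt shear.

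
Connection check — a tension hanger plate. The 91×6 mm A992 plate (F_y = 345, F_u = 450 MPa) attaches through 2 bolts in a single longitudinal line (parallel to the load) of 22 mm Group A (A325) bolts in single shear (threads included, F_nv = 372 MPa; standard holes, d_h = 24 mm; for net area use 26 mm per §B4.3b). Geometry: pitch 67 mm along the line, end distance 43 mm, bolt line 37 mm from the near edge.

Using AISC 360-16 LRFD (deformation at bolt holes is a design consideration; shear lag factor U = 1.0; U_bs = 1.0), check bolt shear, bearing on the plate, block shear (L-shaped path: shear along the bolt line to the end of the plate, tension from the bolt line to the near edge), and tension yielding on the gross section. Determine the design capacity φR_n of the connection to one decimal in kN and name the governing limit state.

Bolt shear: A_b = π(22)²/4 = 380.13 mm². φR_n = 0.75 × 372 × 380.13 × 2 × 1 = 212.1 kN.
Bearing (6 mm plate, F_u = 450 MPa): end bolts L_c = 43 − 24/2 = 31, R_n = min(1.2×31×6×450, 2.4×22×6×450) = 100.44 kN/bolt; interior L_c = 67 − 24 = 43, R_n = 139.32 kN/bolt. φR_n = 0.75 × (1×100.44 + 1×139.32) = 179.8 kN.
Block shear: shear path 1×[43+1×67] = 1×110 mm, A_gv = 660, A_nv = 1×(110 − 1.5×26)×6 = 426 mm²; tension to near edge: (37 − 0.5×26)×6 = 144 mm². R_n = min(0.6×450×426, 0.6×345×660) + 1.0×450×144 = min(115.02, 136.62) + 64.8 = 179.82 kN. φR_n = 0.75 × 179.82 = 134.9 kN.
Tension yield (gross): A_g = 91×6 = 546 mm². φR_n = 0.90 × 345 × 546 = 169.5 kN.
Governing: min(212.1, 179.8, 134.9, 169.5) = 134.9 kN → block shear.

134.9 kN (block shear governs)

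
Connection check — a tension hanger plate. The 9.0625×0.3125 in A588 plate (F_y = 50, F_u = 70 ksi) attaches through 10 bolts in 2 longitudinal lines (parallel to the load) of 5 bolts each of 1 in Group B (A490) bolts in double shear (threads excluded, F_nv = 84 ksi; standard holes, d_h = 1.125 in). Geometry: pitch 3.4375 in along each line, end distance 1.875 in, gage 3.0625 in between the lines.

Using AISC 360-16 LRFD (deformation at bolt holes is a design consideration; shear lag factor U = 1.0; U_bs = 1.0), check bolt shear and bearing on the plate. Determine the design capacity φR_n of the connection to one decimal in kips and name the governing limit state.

366.7 kips (bearing governs)

Bolt shear: A_b = π(1)²/4 = 0.7854 in². φR_n = 0.75 × 84 × 0.7854 × 10 × 2 = 989.6 kips.
Bearing (0.3125 in plate, F_u = 70 ksi): end bolts L_c = 1.875 − 1.125/2 = 1.3125, R_n = min(1.2×1.3125×0.3125×70, 2.4×1×0.3125×70) = 34.453 kips/bolt; interior L_c = 3.4375 − 1.125 = 2.3125, R_n = 52.5 kips/bolt. φR_n = 0.75 × (2×34.453 + 8×52.5) = 366.7 kips.
Governing: min(989.6, 366.7) = 366.7 kips → bearing.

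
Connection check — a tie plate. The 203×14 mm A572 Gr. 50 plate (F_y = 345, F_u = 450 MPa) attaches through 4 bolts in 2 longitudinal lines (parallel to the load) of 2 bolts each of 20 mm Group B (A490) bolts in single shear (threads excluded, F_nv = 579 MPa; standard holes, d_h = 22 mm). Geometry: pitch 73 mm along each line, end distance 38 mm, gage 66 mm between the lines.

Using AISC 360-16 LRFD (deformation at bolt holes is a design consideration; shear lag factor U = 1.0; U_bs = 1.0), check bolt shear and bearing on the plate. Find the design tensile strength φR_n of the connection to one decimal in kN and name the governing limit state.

Bolt shear: A_b = π(20)²/4 = 314.16 mm². φR_n = 0.75 × 579 × 314.16 × 4 × 1 = 545.7 kN.
Bearing (14 mm plate, F_u = 450 MPa): end bolts L_c = 38 − 22/2 = 27, R_n = min(1.2×27×14×450, 2.4×20×14×450) = 204.12 kN/bolt; interior L_c = 73 − 22 = 51, R_n = 302.4 kN/bolt. φR_n = 0.75 × (2×204.12 + 2×302.4) = 759.8 kN.
Governing: min(545.7, 759.8) = 545.7 kN → bolt shear.

545.7 kN (bolt shear governs)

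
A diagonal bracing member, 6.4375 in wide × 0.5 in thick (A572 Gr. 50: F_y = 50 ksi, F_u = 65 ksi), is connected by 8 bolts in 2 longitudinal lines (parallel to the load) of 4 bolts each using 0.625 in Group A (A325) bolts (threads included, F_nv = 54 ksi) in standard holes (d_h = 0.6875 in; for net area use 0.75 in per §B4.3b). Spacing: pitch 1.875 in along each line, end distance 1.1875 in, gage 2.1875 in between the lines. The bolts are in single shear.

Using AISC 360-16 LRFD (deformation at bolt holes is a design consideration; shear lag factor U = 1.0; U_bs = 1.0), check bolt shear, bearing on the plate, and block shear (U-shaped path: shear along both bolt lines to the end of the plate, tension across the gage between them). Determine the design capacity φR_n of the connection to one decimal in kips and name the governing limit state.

Bolt shear: A_b = π(0.625)²/4 = 0.3068 in². φR_n = 0.75 × 54 × 0.3068 × 8 × 1 = 99.4 kips.
Bearing (0.5 in plate, F_u = 65 ksi): end bolts L_c = 1.1875 − 0.6875/2 = 0.84375, R_n = min(1.2×0.84375×0.5×65, 2.4×0.625×0.5×65) = 32.906 kips/bolt; interior L_c = 1.875 − 0.6875 = 1.1875, R_n = 46.313 kips/bolt. φR_n = 0.75 × (2×32.906 + 6×46.313) = 257.8 kips.
Block shear: shear path 2×[1.1875+3×1.875] = 2×6.8125 in, A_gv = 6.8125, A_nv = 2×(6.8125 − 3.5×0.75)×0.5 = 4.1875 in²; tension across gage: (2.1875 − 1×0.75)×0.5 = 0.71875 in². R_n = min(0.6×65×4.1875, 0.6×50×6.8125) + 1.0×65×0.71875 = min(163.31, 204.38) + 46.719 = 210.03 kips. φR_n = 0.75 × 210.03 = 157.5 kips.
Governing: min(99.4, 257.8, 157.5) = 99.4 kips → bolt shear.

99.4 kips (bolt shear governs)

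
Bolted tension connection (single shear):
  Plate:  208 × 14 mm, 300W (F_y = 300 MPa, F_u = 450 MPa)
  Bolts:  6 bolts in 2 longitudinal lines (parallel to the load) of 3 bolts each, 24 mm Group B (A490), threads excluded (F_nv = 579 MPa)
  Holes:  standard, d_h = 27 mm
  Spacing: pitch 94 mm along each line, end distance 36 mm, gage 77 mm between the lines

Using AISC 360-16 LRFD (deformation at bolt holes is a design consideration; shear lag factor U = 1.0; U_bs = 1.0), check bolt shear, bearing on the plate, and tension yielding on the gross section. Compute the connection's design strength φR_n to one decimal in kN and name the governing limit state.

Bolt shear: A_b = π(24)²/4 = 452.39 mm². φR_n = 0.75 × 579 × 452.39 × 6 × 1 = 1178.7 kN.
Bearing (14 mm plate, F_u = 450 MPa): end bolts L_c = 36 − 27/2 = 22.5, R_n = min(1.2×22.5×14×450, 2.4×24×14×450) = 170.1 kN/bolt; interior L_c = 94 − 27 = 67, R_n = 362.88 kN/bolt. φR_n = 0.75 × (2×170.1 + 4×362.88) = 1343.8 kN.
Tension yield (gross): A_g = 208×14 = 2912 mm². φR_n = 0.90 × 300 × 2912 = 786.2 kN.
Governing: min(1178.7, 1343.8, 786.2) = 786.2 kN → gross-section yield.

786.2 kN (gross-section yield governs)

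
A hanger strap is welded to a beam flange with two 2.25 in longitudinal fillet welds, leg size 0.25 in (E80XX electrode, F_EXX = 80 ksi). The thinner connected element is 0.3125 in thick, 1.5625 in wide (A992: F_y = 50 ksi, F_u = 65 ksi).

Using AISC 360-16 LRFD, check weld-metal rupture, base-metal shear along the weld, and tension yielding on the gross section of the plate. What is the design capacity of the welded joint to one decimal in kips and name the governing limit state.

22.0 kips (gross-section yield governs)

Weld metal: throat = 0.707×0.25 = 0.17675 in, L = 2×2.25 = 4.5 in. φR_n = 0.75 × 0.6 × 80 × 0.17675 × 4.5 = 28.6 kips.
Base metal shear (0.3125 in plate): yield φR_n = 1.0×0.6×50×0.3125×4.5 = 42.2 kips; rupture φR_n = 0.75×0.6×65×0.3125×4.5 = 41.1 kips; take 41.1 kips (rupture).
Tension yield (gross): A_g = 1.5625×0.3125 = 0.48828 in². φR_n = 0.90 × 50 × 0.48828 = 22.0 kips.
Governing: min(28.6, 41.1, 22.0) = 22.0 kips → gross-section yield.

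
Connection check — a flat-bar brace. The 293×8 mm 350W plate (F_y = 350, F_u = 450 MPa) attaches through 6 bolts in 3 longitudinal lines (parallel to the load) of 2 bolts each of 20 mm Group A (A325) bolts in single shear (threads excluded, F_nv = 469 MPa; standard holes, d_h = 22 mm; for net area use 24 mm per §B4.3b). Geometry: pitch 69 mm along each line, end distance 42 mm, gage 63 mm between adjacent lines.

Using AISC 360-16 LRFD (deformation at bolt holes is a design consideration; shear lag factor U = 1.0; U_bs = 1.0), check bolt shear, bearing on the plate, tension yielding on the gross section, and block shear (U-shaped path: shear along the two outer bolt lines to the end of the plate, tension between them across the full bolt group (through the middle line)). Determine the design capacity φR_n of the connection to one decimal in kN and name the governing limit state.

Bolt shear: A_b = π(20)²/4 = 314.16 mm². φR_n = 0.75 × 469 × 314.16 × 6 × 1 = 663.0 kN.
Bearing (8 mm plate, F_u = 450 MPa): end bolts L_c = 42 − 22/2 = 31, R_n = min(1.2×31×8×450, 2.4×20×8×450) = 133.92 kN/bolt; interior L_c = 69 − 22 = 47, R_n = 172.8 kN/bolt. φR_n = 0.75 × (3×133.92 + 3×172.8) = 690.1 kN.
Tension yield (gross): A_g = 293×8 = 2344 mm². φR_n = 0.90 × 350 × 2344 = 738.4 kN.
Block shear: shear path 2×[42+1×69] = 2×111 mm, A_gv = 1776, A_nv = 2×(111 − 1.5×24)×8 = 1200 mm²; tension across gage: (126 − 2×24)×8 = 624 mm². R_n = min(0.6×450×1200, 0.6×350×1776) + 1.0×450×624 = min(324, 372.96) + 280.8 = 604.8 kN. φR_n = 0.75 × 604.8 = 453.6 kN.
Governing: min(663.0, 690.1, 738.4, 453.6) = 453.6 kN → block shear.

453.6 kN (block shear governs)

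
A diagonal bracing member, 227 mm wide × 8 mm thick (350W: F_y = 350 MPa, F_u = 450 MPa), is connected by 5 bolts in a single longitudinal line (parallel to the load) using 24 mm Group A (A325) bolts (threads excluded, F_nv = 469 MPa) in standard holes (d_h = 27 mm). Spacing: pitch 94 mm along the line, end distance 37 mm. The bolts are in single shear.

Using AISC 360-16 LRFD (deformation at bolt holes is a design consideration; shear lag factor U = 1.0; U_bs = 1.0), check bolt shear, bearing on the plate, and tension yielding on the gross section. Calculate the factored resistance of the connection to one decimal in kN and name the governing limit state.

572.0 kN (gross-section yield governs)

Bolt shear: A_b = π(24)²/4 = 452.39 mm². φR_n = 0.75 × 469 × 452.39 × 5 × 1 = 795.6 kN.
Bearing (8 mm plate, F_u = 450 MPa): end bolts L_c = 37 − 27/2 = 23.5, R_n = min(1.2×23.5×8×450, 2.4×24×8×450) = 101.52 kN/bolt; interior L_c = 94 − 27 = 67, R_n = 207.36 kN/bolt. φR_n = 0.75 × (1×101.52 + 4×207.36) = 698.2 kN.
Tension yield (gross): A_g = 227×8 = 1816 mm². φR_n = 0.90 × 350 × 1816 = 572.0 kN.
Governing: min(795.6, 698.2, 572.0) = 572.0 kN → gross-section yield.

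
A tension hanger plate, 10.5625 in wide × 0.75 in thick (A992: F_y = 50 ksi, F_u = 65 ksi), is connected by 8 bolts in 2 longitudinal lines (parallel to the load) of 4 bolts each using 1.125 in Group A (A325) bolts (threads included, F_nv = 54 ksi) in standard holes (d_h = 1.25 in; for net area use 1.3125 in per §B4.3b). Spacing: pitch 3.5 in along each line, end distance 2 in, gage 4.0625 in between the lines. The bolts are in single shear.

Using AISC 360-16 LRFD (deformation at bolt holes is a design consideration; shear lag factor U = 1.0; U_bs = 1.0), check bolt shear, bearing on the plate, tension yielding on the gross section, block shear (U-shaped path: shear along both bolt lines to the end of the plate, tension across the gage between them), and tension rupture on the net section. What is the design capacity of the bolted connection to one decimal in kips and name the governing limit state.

290.2 kips (net-section rupture governs)

Bolt shear: A_b = π(1.125)²/4 = 0.99402 in². φR_n = 0.75 × 54 × 0.99402 × 8 × 1 = 322.1 kips.
Bearing (0.75 in plate, F_u = 65 ksi): end bolts L_c = 2 − 1.25/2 = 1.375, R_n = min(1.2×1.375×0.75×65, 2.4×1.125×0.75×65) = 80.438 kips/bolt; interior L_c = 3.5 − 1.25 = 2.25, R_n = 131.63 kips/bolt. φR_n = 0.75 × (2×80.438 + 6×131.63) = 713.0 kips.
Tension yield (gross): A_g = 10.5625×0.75 = 7.9219 in². φR_n = 0.90 × 50 × 7.9219 = 356.5 kips.
Block shear: shear path 2×[2+3×3.5] = 2×12.5 in, A_gv = 18.75, A_nv = 2×(12.5 − 3.5×1.3125)×0.75 = 11.859 in²; tension across gage: (4.0625 − 1×1.3125)×0.75 = 2.0625 in². R_n = min(0.6×65×11.859, 0.6×50×18.75) + 1.0×65×2.0625 = min(462.5, 562.5) + 134.06 = 596.56 kips. φR_n = 0.75 × 596.56 = 447.4 kips.
Tension rupture (net): A_n = (10.5625 − 2×1.3125)×0.75 = 5.9531 in² (U = 1.0, A_e = A_n). φR_n = 0.75 × 65 × 5.9531 = 290.2 kips.
Governing: min(322.1, 713.0, 356.5, 447.4, 290.2) = 290.2 kips → net-section rupture.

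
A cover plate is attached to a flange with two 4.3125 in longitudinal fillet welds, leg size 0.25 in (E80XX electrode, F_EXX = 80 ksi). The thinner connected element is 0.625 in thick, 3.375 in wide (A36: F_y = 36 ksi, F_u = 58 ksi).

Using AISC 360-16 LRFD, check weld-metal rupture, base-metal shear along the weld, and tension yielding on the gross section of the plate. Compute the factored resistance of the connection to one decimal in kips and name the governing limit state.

54.9 kips (weld metal governs)

Weld metal: throat = 0.707×0.25 = 0.17675 in, L = 2×4.3125 = 8.625 in. φR_n = 0.75 × 0.6 × 80 × 0.17675 × 8.625 = 54.9 kips.
Base metal shear (0.625 in plate): yield φR_n = 1.0×0.6×36×0.625×8.625 = 116.4 kips; rupture φR_n = 0.75×0.6×58×0.625×8.625 = 140.7 kips; take 116.4 kips (yield).
Tension yield (gross): A_g = 3.375×0.625 = 2.1094 in². φR_n = 0.90 × 36 × 2.1094 = 68.3 kips.
Governing: min(54.9, 116.4, 68.3) = 54.9 kips → weld metal.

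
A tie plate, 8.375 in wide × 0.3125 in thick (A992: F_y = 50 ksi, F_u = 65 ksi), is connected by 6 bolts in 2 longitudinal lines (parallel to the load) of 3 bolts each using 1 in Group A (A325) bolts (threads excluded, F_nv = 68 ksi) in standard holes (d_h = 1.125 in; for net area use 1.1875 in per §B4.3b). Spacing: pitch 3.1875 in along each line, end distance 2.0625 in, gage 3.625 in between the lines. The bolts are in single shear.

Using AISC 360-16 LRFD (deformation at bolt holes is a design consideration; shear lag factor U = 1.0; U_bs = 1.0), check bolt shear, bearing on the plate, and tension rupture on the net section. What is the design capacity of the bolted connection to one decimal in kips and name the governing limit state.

91.4 kips (net-section rupture governs)

Bolt shear: A_b = π(1)²/4 = 0.7854 in². φR_n = 0.75 × 68 × 0.7854 × 6 × 1 = 240.3 kips.
Bearing (0.3125 in plate, F_u = 65 ksi): end bolts L_c = 2.0625 − 1.125/2 = 1.5, R_n = min(1.2×1.5×0.3125×65, 2.4×1×0.3125×65) = 36.563 kips/bolt; interior L_c = 3.1875 − 1.125 = 2.0625, R_n = 48.75 kips/bolt. φR_n = 0.75 × (2×36.563 + 4×48.75) = 201.1 kips.
Tension rupture (net): A_n = (8.375 − 2×1.1875)×0.3125 = 1.875 in² (U = 1.0, A_e = A_n). φR_n = 0.75 × 65 × 1.875 = 91.4 kips.
Governing: min(240.3, 201.1, 91.4) = 91.4 kips → net-section rupture.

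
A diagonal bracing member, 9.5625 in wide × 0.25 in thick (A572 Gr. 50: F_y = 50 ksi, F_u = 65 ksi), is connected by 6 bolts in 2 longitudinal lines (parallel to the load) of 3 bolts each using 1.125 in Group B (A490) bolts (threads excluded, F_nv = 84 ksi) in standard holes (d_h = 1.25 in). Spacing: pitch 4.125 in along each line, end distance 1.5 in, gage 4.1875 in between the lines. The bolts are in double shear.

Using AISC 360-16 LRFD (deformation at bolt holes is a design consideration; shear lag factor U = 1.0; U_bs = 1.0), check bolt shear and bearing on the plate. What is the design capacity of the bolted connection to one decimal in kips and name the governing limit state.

157.2 kips (bearing governs)

Bolt shear: A_b = π(1.125)²/4 = 0.99402 in². φR_n = 0.75 × 84 × 0.99402 × 6 × 2 = 751.5 kips.
Bearing (0.25 in plate, F_u = 65 ksi): end bolts L_c = 1.5 − 1.25/2 = 0.875, R_n = min(1.2×0.875×0.25×65, 2.4×1.125×0.25×65) = 17.063 kips/bolt; interior L_c = 4.125 − 1.25 = 2.875, R_n = 43.875 kips/bolt. φR_n = 0.75 × (2×17.063 + 4×43.875) = 157.2 kips.
Governing: min(751.5, 157.2) = 157.2 kips → bearing.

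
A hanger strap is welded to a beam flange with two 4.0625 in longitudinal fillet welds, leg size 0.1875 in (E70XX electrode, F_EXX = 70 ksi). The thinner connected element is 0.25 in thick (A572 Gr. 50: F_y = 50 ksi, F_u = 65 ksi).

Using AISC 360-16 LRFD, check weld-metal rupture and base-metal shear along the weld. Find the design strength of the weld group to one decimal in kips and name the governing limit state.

Weld metal: throat = 0.707×0.1875 = 0.13256 in, L = 2×4.0625 = 8.125 in. φR_n = 0.75 × 0.6 × 70 × 0.13256 × 8.125 = 33.9 kips.
Base metal shear (0.25 in plate): yield φR_n = 1.0×0.6×50×0.25×8.125 = 60.9 kips; rupture φR_n = 0.75×0.6×65×0.25×8.125 = 59.4 kips; take 59.4 kips (rupture).
Governing: min(33.9, 59.4) = 33.9 kips → weld metal.

33.9 kips (weld metal governs)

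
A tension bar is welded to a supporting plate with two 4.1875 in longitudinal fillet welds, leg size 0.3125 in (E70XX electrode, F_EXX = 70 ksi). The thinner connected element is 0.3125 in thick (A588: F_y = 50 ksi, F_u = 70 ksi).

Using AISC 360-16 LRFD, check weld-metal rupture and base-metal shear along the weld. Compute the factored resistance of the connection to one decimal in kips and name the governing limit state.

Weld metal: throat = 0.707×0.3125 = 0.22094 in, L = 2×4.1875 = 8.375 in. φR_n = 0.75 × 0.6 × 70 × 0.22094 × 8.375 = 58.3 kips.
Base metal shear (0.3125 in plate): yield φR_n = 1.0×0.6×50×0.3125×8.375 = 78.5 kips; rupture φR_n = 0.75×0.6×70×0.3125×8.375 = 82.4 kips; take 78.5 kips (yield).
Governing: min(58.3, 78.5) = 58.3 kips → weld metal.

58.3 kips (weld metal governs)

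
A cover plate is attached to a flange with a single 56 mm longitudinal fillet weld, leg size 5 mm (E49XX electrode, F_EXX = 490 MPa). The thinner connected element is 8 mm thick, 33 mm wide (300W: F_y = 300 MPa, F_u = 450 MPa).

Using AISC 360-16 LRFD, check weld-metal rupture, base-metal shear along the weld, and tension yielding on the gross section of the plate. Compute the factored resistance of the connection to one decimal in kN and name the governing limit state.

Weld metal: throat = 0.707×5 = 3.535 mm, L = 56 mm. φR_n = 0.75 × 0.6 × 490 × 3.535 × 56 = 43.7 kN.
Base metal shear (8 mm plate): yield φR_n = 1.0×0.6×300×8×56 = 80.6 kN; rupture φR_n = 0.75×0.6×450×8×56 = 90.7 kN; take 80.6 kN (yield).
Tension yield (gross): A_g = 33×8 = 264 mm². φR_n = 0.90 × 300 × 264 = 71.3 kN.
Governing: min(43.7, 80.6, 71.3) = 43.7 kN → weld metal.

43.7 kN (weld metal governs)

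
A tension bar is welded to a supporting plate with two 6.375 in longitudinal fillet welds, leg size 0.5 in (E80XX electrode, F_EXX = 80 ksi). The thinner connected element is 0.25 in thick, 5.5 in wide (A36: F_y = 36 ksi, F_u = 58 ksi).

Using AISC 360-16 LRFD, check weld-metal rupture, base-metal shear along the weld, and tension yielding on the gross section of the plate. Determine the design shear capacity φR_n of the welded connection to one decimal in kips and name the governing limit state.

Weld metal: throat = 0.707×0.5 = 0.3535 in, L = 2×6.375 = 12.75 in. φR_n = 0.75 × 0.6 × 80 × 0.3535 × 12.75 = 162.3 kips.
Base metal shear (0.25 in plate): yield φR_n = 1.0×0.6×36×0.25×12.75 = 68.9 kips; rupture φR_n = 0.75×0.6×58×0.25×12.75 = 83.2 kips; take 68.9 kips (yield).
Tension yield (gross): A_g = 5.5×0.25 = 1.375 in². φR_n = 0.90 × 36 × 1.375 = 44.6 kips.
Governing: min(162.3, 68.9, 44.6) = 44.6 kips → gross-section yield.

44.6 kips (gross-section yield governs)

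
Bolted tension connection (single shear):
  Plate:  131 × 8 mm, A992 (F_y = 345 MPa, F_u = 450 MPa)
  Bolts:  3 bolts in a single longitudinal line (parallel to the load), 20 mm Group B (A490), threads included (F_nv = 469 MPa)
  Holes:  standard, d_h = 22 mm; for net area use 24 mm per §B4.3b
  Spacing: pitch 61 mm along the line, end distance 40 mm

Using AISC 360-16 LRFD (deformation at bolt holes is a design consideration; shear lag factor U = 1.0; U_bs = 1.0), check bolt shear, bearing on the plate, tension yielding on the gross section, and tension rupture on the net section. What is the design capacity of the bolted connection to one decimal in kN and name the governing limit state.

288.9 kN (net-section rupture governs)

Bolt shear: A_b = π(20)²/4 = 314.16 mm². φR_n = 0.75 × 469 × 314.16 × 3 × 1 = 331.5 kN.
Bearing (8 mm plate, F_u = 450 MPa): end bolts L_c = 40 − 22/2 = 29, R_n = min(1.2×29×8×450, 2.4×20×8×450) = 125.28 kN/bolt; interior L_c = 61 − 22 = 39, R_n = 168.48 kN/bolt. φR_n = 0.75 × (1×125.28 + 2×168.48) = 346.7 kN.
Tension yield (gross): A_g = 131×8 = 1048 mm². φR_n = 0.90 × 345 × 1048 = 325.4 kN.
Tension rupture (net): A_n = (131 − 1×24)×8 = 856 mm² (U = 1.0, A_e = A_n). φR_n = 0.75 × 450 × 856 = 288.9 kN.
Governing: min(331.5, 346.7, 325.4, 288.9) = 288.9 kN → net-section rupture.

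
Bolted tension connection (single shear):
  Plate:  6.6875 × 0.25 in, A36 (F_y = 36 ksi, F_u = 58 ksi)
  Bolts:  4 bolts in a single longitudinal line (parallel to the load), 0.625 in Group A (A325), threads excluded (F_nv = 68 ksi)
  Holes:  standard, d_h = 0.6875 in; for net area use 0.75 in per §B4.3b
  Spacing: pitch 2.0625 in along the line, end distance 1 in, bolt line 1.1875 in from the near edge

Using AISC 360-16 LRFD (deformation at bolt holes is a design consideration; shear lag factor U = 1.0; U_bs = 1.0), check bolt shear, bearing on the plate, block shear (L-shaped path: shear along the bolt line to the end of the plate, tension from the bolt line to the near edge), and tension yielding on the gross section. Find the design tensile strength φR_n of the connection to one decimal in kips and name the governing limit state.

37.9 kips (block shear governs)

Bolt shear: A_b = π(0.625)²/4 = 0.3068 in². φR_n = 0.75 × 68 × 0.3068 × 4 × 1 = 62.6 kips.
Bearing (0.25 in plate, F_u = 58 ksi): end bolts L_c = 1 − 0.6875/2 = 0.65625, R_n = min(1.2×0.65625×0.25×58, 2.4×0.625×0.25×58) = 11.419 kips/bolt; interior L_c = 2.0625 − 0.6875 = 1.375, R_n = 21.75 kips/bolt. φR_n = 0.75 × (1×11.419 + 3×21.75) = 57.5 kips.
Block shear: shear path 1×[1+3×2.0625] = 1×7.1875 in, A_gv = 1.7969, A_nv = 1×(7.1875 − 3.5×0.75)×0.25 = 1.1406 in²; tension to near edge: (1.1875 − 0.5×0.75)×0.25 = 0.20313 in². R_n = min(0.6×58×1.1406, 0.6×36×1.7969) + 1.0×58×0.20313 = min(39.693, 38.813) + 11.782 = 50.595 kips. φR_n = 0.75 × 50.595 = 37.9 kips.
Tension yield (gross): A_g = 6.6875×0.25 = 1.6719 in². φR_n = 0.90 × 36 × 1.6719 = 54.2 kips.
Governing: min(62.6, 57.5, 37.9, 54.2) = 37.9 kips → block shear.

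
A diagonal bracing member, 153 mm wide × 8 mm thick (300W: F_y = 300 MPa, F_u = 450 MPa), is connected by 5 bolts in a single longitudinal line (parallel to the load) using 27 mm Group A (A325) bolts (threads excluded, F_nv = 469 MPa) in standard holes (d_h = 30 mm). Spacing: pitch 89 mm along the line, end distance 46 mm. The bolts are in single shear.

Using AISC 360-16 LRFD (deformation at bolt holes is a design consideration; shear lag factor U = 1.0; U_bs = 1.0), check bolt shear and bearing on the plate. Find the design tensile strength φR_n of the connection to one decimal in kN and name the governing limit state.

Bolt shear: A_b = π(27)²/4 = 572.56 mm². φR_n = 0.75 × 469 × 572.56 × 5 × 1 = 1007.0 kN.
Bearing (8 mm plate, F_u = 450 MPa): end bolts L_c = 46 − 30/2 = 31, R_n = min(1.2×31×8×450, 2.4×27×8×450) = 133.92 kN/bolt; interior L_c = 89 − 30 = 59, R_n = 233.28 kN/bolt. φR_n = 0.75 × (1×133.92 + 4×233.28) = 800.3 kN.
Governing: min(1007.0, 800.3) = 800.3 kN → bearing.

800.3 kN (bearing governs)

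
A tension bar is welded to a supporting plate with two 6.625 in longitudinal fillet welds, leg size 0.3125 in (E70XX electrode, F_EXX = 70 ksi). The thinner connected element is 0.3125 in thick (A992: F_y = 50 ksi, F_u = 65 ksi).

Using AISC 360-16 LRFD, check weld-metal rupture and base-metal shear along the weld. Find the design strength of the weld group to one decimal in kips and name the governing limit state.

Weld metal: throat = 0.707×0.3125 = 0.22094 in, L = 2×6.625 = 13.25 in. φR_n = 0.75 × 0.6 × 70 × 0.22094 × 13.25 = 92.2 kips.
Base metal shear (0.3125 in plate): yield φR_n = 1.0×0.6×50×0.3125×13.25 = 124.2 kips; rupture φR_n = 0.75×0.6×65×0.3125×13.25 = 121.1 kips; take 121.1 kips (rupture).
Governing: min(92.2, 121.1) = 92.2 kips → weld metal.

92.2 kips (weld metal governs)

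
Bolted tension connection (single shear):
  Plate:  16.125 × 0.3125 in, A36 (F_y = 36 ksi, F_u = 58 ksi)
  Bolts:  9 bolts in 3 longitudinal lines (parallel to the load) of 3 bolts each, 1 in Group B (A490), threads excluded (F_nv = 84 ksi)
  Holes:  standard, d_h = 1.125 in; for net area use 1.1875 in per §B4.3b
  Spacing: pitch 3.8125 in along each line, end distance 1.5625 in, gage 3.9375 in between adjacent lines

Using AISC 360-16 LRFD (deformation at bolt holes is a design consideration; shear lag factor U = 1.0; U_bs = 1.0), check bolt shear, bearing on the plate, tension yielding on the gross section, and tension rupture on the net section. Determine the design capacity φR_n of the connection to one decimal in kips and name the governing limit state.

163.3 kips (gross-section yield governs)

Bolt shear: A_b = π(1)²/4 = 0.7854 in². φR_n = 0.75 × 84 × 0.7854 × 9 × 1 = 445.3 kips.
Bearing (0.3125 in plate, F_u = 58 ksi): end bolts L_c = 1.5625 − 1.125/2 = 1, R_n = min(1.2×1×0.3125×58, 2.4×1×0.3125×58) = 21.75 kips/bolt; interior L_c = 3.8125 − 1.125 = 2.6875, R_n = 43.5 kips/bolt. φR_n = 0.75 × (3×21.75 + 6×43.5) = 244.7 kips.
Tension yield (gross): A_g = 16.125×0.3125 = 5.0391 in². φR_n = 0.90 × 36 × 5.0391 = 163.3 kips.
Tension rupture (net): A_n = (16.125 − 3×1.1875)×0.3125 = 3.9258 in² (U = 1.0, A_e = A_n). φR_n = 0.75 × 58 × 3.9258 = 170.8 kips.
Governing: min(445.3, 244.7, 163.3, 170.8) = 163.3 kips → gross-section yield.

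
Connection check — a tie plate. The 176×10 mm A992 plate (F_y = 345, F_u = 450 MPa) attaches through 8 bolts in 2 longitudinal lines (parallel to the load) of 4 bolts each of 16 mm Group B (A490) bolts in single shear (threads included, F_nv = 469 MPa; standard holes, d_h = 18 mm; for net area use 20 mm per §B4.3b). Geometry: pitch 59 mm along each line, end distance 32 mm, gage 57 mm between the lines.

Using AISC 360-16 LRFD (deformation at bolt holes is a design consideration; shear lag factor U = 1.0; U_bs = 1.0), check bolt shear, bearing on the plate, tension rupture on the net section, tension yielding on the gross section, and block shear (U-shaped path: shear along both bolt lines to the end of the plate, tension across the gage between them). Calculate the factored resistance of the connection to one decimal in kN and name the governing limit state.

459.0 kN (net-section rupture governs)

Bolt shear: A_b = π(16)²/4 = 201.06 mm². φR_n = 0.75 × 469 × 201.06 × 8 × 1 = 565.8 kN.
Bearing (10 mm plate, F_u = 450 MPa): end bolts L_c = 32 − 18/2 = 23, R_n = min(1.2×23×10×450, 2.4×16×10×450) = 124.2 kN/bolt; interior L_c = 59 − 18 = 41, R_n = 172.8 kN/bolt. φR_n = 0.75 × (2×124.2 + 6×172.8) = 963.9 kN.
Tension rupture (net): A_n = (176 − 2×20)×10 = 1360 mm² (U = 1.0, A_e = A_n). φR_n = 0.75 × 450 × 1360 = 459.0 kN.
Tension yield (gross): A_g = 176×10 = 1760 mm². φR_n = 0.90 × 345 × 1760 = 546.5 kN.
Block shear: shear path 2×[32+3×59] = 2×209 mm, A_gv = 4180, A_nv = 2×(209 − 3.5×20)×10 = 2780 mm²; tension across gage: (57 − 1×20)×10 = 370 mm². R_n = min(0.6×450×2780, 0.6×345×4180) + 1.0×450×370 = min(750.6, 865.26) + 166.5 = 917.1 kN. φR_n = 0.75 × 917.1 = 687.8 kN.
Governing: min(565.8, 963.9, 459.0, 546.5, 687.8) = 459.0 kN → net-section rupture.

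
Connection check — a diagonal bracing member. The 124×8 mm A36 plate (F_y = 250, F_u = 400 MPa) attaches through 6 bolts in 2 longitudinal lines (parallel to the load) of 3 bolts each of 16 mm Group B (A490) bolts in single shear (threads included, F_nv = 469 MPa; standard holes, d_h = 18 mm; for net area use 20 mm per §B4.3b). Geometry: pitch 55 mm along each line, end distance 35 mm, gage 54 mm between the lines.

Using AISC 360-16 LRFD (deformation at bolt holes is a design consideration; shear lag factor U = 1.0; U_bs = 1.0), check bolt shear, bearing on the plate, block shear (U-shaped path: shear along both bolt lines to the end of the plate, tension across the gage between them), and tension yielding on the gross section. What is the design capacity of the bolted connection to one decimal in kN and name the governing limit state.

Bolt shear: A_b = π(16)²/4 = 201.06 mm². φR_n = 0.75 × 469 × 201.06 × 6 × 1 = 424.3 kN.
Bearing (8 mm plate, F_u = 400 MPa): end bolts L_c = 35 − 18/2 = 26, R_n = min(1.2×26×8×400, 2.4×16×8×400) = 99.84 kN/bolt; interior L_c = 55 − 18 = 37, R_n = 122.88 kN/bolt. φR_n = 0.75 × (2×99.84 + 4×122.88) = 518.4 kN.
Block shear: shear path 2×[35+2×55] = 2×145 mm, A_gv = 2320, A_nv = 2×(145 − 2.5×20)×8 = 1520 mm²; tension across gage: (54 − 1×20)×8 = 272 mm². R_n = min(0.6×400×1520, 0.6×250×2320) + 1.0×400×272 = min(364.8, 348) + 108.8 = 456.8 kN. φR_n = 0.75 × 456.8 = 342.6 kN.
Tension yield (gross): A_g = 124×8 = 992 mm². φR_n = 0.90 × 250 × 992 = 223.2 kN.
Governing: min(424.3, 518.4, 342.6, 223.2) = 223.2 kN → gross-section yield.

223.2 kN (gross-section yield governs)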